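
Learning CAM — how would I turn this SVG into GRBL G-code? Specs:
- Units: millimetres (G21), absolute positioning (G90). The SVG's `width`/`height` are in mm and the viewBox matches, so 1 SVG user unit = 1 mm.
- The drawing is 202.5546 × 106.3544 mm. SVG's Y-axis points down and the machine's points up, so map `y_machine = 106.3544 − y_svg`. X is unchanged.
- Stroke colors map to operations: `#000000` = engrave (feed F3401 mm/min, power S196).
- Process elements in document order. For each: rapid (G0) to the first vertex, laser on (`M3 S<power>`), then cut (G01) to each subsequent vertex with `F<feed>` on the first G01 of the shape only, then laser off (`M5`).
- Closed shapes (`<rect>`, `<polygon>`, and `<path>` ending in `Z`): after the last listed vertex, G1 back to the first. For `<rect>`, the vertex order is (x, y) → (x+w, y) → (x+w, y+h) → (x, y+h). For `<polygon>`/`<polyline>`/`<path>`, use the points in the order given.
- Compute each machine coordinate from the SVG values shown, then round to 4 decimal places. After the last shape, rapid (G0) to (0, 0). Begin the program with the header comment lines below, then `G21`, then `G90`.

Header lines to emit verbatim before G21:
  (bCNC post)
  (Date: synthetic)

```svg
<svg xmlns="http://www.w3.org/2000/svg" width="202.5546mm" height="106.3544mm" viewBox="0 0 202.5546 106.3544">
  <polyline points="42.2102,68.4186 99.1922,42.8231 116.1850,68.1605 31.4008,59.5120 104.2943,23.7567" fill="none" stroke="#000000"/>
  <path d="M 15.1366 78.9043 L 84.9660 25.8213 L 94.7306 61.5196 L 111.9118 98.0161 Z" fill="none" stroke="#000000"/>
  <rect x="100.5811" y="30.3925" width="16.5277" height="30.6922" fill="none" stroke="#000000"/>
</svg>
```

Since the viewBox matches the mm dimensions, user units are millimetres directly. The only transform is the Y-flip y_m = 106.3544 − y_svg.

Shape 1 is a open polyline drawn with `<polyline>`. Its stroke #000000 means engrave at S196, F3401. After flipping Y the toolpath is (42.2102,37.9358) → (99.1922,63.5313) → (116.1850,38.1939) → (31.4008,46.8424) → (104.2943,82.5977).

Shape 2 is a closed polygon drawn with `<path>`. Its stroke #000000 means engrave at S196, F3401. After flipping Y the toolpath is (15.1366,27.4501) → (84.9660,80.5331) → (94.7306,44.8348) → (111.9118,8.3383) → (15.1366,27.4501), returning to the start.

Shape 3 is a rectangle drawn with `<rect>`. Its stroke #000000 means engrave at S196, F3401. After flipping Y the toolpath is (100.5811,75.9619) → (117.1088,75.9619) → (117.1088,45.2697) → (100.5811,45.2697) → (100.5811,75.9619), returning to the start.

(bCNC post)
(Date: synthetic)
G21
G90
G0 X42.2102 Y37.9358
M3 S196
G01 X99.1922 Y63.5313 F3401
G01 X116.1850 Y38.1939
G01 X31.4008 Y46.8424
G01 X104.2943 Y82.5977
M5
G0 X15.1366 Y27.4501
M3 S196
G01 X84.9660 Y80.5331 F3401
G01 X94.7306 Y44.8348
G01 X111.9118 Y8.3383
G01 X15.1366 Y27.4501
M5
G0 X100.5811 Y75.9619
M3 S196
G01 X117.1088 Y75.9619 F3401
G01 X117.1088 Y45.2697
G01 X100.5811 Y45.2697
G01 X100.5811 Y75.9619
M5
G0 X0.0000 Y0.0000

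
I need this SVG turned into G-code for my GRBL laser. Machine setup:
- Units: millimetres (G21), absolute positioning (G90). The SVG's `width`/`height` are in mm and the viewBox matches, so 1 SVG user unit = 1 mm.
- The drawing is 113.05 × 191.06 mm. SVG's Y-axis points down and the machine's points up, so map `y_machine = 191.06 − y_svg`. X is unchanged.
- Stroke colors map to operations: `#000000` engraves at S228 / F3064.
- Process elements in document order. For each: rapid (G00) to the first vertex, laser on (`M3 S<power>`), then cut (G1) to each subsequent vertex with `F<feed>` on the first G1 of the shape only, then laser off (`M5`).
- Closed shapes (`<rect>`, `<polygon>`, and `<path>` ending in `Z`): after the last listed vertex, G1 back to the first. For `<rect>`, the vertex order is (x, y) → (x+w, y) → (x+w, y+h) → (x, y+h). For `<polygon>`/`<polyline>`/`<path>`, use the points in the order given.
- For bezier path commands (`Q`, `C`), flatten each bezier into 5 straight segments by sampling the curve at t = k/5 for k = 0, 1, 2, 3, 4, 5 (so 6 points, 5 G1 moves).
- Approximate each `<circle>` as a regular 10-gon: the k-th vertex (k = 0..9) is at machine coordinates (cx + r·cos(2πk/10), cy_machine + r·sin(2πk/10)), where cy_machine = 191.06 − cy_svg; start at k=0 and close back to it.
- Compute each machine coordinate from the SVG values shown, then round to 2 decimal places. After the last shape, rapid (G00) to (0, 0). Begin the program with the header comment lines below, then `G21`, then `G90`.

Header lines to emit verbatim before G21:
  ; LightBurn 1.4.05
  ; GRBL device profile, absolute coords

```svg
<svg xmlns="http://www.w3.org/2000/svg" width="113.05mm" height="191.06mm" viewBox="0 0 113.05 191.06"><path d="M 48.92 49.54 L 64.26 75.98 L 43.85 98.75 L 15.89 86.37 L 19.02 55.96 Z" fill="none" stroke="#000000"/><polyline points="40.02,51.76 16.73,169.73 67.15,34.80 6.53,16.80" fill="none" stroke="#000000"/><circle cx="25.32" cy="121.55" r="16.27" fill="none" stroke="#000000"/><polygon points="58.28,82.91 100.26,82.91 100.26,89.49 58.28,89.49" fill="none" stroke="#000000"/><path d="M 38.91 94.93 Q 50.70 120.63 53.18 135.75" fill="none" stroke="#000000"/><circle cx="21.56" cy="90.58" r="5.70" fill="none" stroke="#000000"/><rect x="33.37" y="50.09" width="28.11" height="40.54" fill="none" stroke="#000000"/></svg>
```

; LightBurn 1.4.05
; GRBL device profile, absolute coords
G21
G90
G00 X48.92 Y141.52
M3 S228
G1 X64.26 Y115.08 F3064
G1 X43.85 Y92.31
G1 X15.89 Y104.69
G1 X19.02 Y135.10
G1 X48.92 Y141.52
M5
G00 X40.02 Y139.30
M3 S228
G1 X16.73 Y21.33 F3064
G1 X67.15 Y156.26
G1 X6.53 Y174.26
M5
G00 X41.59 Y69.51
M3 S228
G1 X38.48 Y79.07 F3064
G1 X30.35 Y84.98
G1 X20.29 Y84.98
G1 X12.16 Y79.07
G1 X9.05 Y69.51
G1 X12.16 Y59.95
G1 X20.29 Y54.04
G1 X30.35 Y54.04
G1 X38.48 Y59.95
G1 X41.59 Y69.51
M5
G00 X58.28 Y108.15
M3 S228
G1 X100.26 Y108.15 F3064
G1 X100.26 Y101.57
G1 X58.28 Y101.57
G1 X58.28 Y108.15
M5
G00 X38.91 Y96.13
M3 S228
G1 X43.25 Y86.27 F3064
G1 X46.85 Y77.26
G1 X49.71 Y69.10
G1 X51.82 Y61.78
G1 X53.18 Y55.31
M5
G00 X27.26 Y100.48
M3 S228
G1 X26.17 Y103.83 F3064
G1 X23.32 Y105.90
G1 X19.80 Y105.90
G1 X16.95 Y103.83
G1 X15.86 Y100.48
G1 X16.95 Y97.13
G1 X19.80 Y95.06
G1 X23.32 Y95.06
G1 X26.17 Y97.13
G1 X27.26 Y100.48
M5
G00 X33.37 Y140.97
M3 S228
G1 X61.48 Y140.97 F3064
G1 X61.48 Y100.43
G1 X33.37 Y100.43
G1 X33.37 Y140.97
M5
G00 X0.00 Y0.00

Since the viewBox matches the mm dimensions, user units are millimetres directly. The only transform is the Y-flip y_m = 191.06 − y_svg.

Shape 1 is a regular polygon drawn with `<path>`. Its stroke #000000 means engrave at S228, F3064. After flipping Y the toolpath is (48.92,141.52) → (64.26,115.08) → (43.85,92.31) → (15.89,104.69) → (19.02,135.10) → (48.92,141.52), returning to the start.

Shape 2 is a open polyline drawn with `<polyline>`. Its stroke #000000 means engrave at S228, F3064. After flipping Y the toolpath is (40.02,139.30) → (16.73,21.33) → (67.15,156.26) → (6.53,174.26).

Shape 3 is a circle drawn with `<circle>`. Its stroke #000000 means engrave at S228, F3064. After flipping Y the toolpath is (41.59,69.51) → (38.48,79.07) → (30.35,84.98) → (20.29,84.98) → (12.16,79.07) → (9.05,69.51) → (12.16,59.95) → (20.29,54.04) → (30.35,54.04) → (38.48,59.95) → (41.59,69.51), returning to the start.

Shape 4 is a rectangle drawn with `<polygon>`. Its stroke #000000 means engrave at S228, F3064. After flipping Y the toolpath is (58.28,108.15) → (100.26,108.15) → (100.26,101.57) → (58.28,101.57) → (58.28,108.15), returning to the start.

Shape 5 is a quadratic bezier drawn with `<path>`. Its stroke #000000 means engrave at S228, F3064. After flipping Y the toolpath is (38.91,96.13) → (43.25,86.27) → (46.85,77.26) → (49.71,69.10) → (51.82,61.78) → (53.18,55.31).

Shape 6 is a circle drawn with `<circle>`. Its stroke #000000 means engrave at S228, F3064. After flipping Y the toolpath is (27.26,100.48) → (26.17,103.83) → (23.32,105.90) → (19.80,105.90) → (16.95,103.83) → (15.86,100.48) → (16.95,97.13) → (19.80,95.06) → (23.32,95.06) → (26.17,97.13) → (27.26,100.48), returning to the start.

Shape 7 is a rectangle drawn with `<rect>`. Its stroke #000000 means engrave at S228, F3064. After flipping Y the toolpath is (33.37,140.97) → (61.48,140.97) → (61.48,100.43) → (33.37,100.43) → (33.37,140.97), returning to the start.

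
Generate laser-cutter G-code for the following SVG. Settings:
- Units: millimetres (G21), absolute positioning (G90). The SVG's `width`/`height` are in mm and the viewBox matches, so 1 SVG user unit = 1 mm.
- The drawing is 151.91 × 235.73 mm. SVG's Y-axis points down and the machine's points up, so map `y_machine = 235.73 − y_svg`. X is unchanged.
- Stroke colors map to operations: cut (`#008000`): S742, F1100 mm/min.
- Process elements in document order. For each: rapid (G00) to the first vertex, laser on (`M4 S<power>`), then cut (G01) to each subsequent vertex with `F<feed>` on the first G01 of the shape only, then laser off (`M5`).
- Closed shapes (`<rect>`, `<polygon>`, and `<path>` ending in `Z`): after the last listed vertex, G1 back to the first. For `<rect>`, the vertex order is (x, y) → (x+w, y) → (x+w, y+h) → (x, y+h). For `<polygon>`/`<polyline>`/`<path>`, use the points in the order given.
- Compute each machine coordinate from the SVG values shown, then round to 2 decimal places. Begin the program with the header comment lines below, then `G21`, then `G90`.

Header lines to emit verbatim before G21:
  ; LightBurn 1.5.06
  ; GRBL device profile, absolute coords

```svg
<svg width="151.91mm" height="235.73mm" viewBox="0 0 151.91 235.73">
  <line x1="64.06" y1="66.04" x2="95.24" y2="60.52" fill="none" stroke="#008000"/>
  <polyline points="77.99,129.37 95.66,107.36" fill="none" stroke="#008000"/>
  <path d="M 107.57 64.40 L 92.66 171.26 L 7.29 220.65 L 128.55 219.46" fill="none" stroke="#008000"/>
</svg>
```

Since the viewBox matches the mm dimensions, user units are millimetres directly. The only transform is the Y-flip y_m = 235.73 − y_svg.

Shape 1 is a line segment drawn with `<line>`. Its stroke #008000 means cut at S742, F1100. After flipping Y the toolpath is (64.06,169.69) → (95.24,175.21).

Shape 2 is a line segment drawn with `<polyline>`. Its stroke #008000 means cut at S742, F1100. After flipping Y the toolpath is (77.99,106.36) → (95.66,128.37).

Shape 3 is a open polyline drawn with `<path>`. Its stroke #008000 means cut at S742, F1100. After flipping Y the toolpath is (107.57,171.33) → (92.66,64.47) → (7.29,15.08) → (128.55,16.27).

; LightBurn 1.5.06
; GRBL device profile, absolute coords
G21
G90
G00 X64.06 Y169.69
M4 S742
G01 X95.24 Y175.21 F1100
M5
G00 X77.99 Y106.36
M4 S742
G01 X95.66 Y128.37 F1100
M5
G00 X107.57 Y171.33
M4 S742
G01 X92.66 Y64.47 F1100
G01 X7.29 Y15.08
G01 X128.55 Y16.27
M5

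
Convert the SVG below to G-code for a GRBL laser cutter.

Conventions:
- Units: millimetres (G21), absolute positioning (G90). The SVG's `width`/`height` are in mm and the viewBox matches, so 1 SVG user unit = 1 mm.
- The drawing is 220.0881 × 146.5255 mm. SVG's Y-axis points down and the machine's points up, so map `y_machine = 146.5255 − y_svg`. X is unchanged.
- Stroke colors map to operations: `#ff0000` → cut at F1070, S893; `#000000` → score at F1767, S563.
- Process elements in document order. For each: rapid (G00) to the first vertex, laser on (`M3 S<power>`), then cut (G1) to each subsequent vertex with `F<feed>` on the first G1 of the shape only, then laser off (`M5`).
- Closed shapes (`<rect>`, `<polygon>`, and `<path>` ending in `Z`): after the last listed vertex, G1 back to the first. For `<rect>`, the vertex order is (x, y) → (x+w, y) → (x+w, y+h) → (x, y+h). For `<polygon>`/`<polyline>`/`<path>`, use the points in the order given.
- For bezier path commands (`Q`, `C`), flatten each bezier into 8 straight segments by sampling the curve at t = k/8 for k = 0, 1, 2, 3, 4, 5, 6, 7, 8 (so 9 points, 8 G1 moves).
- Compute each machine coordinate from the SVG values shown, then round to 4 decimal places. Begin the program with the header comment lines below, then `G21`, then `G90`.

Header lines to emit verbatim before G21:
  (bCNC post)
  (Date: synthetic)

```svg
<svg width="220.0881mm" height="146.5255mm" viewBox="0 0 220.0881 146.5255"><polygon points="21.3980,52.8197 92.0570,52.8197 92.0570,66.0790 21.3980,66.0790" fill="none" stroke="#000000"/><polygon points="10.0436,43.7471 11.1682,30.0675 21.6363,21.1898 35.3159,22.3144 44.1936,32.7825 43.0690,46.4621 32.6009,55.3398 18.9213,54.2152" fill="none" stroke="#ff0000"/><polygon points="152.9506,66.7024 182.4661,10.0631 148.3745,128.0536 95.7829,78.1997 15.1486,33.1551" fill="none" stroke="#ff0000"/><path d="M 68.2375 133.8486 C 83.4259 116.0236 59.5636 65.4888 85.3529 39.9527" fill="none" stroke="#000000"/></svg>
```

(bCNC post)
(Date: synthetic)
G21
G90
G00 X21.3980 Y93.7058
M3 S563
G1 X92.0570 Y93.7058 F1767
G1 X92.0570 Y80.4465
G1 X21.3980 Y80.4465
G1 X21.3980 Y93.7058
M5
G00 X10.0436 Y102.7784
M3 S893
G1 X11.1682 Y116.4580 F1070
G1 X21.6363 Y125.3357
G1 X35.3159 Y124.2111
G1 X44.1936 Y113.7430
G1 X43.0690 Y100.0634
G1 X32.6009 Y91.1857
G1 X18.9213 Y92.3103
G1 X10.0436 Y102.7784
M5
G00 X152.9506 Y79.8231
M3 S893
G1 X182.4661 Y136.4624 F1070
G1 X148.3745 Y18.4719
G1 X95.7829 Y68.3258
G1 X15.1486 Y113.3704
G1 X152.9506 Y79.8231
M5
G00 X68.2375 Y12.6769
M3 S563
G1 X72.2759 Y20.7818 F1767
G1 X73.6928 Y31.2770
G1 X73.5276 Y43.4863
G1 X72.8199 Y56.7332
G1 X72.6090 Y70.3416
G1 X73.9346 Y83.6352
G1 X77.8361 Y95.9377
G1 X85.3529 Y106.5728
M5

1 u = 1 mm; y_m = 146.5255 − y.

[1] `<polygon>` rectangle, #000000→score S563 F1767: (21.3980,93.7058) → (92.0570,93.7058) → (92.0570,80.4465) → (21.3980,80.4465) → (21.3980,93.7058) (closed)

[2] `<polygon>` regular polygon, #ff0000→cut S893 F1070: (10.0436,102.7784) → (11.1682,116.4580) → (21.6363,125.3357) → (35.3159,124.2111) → (44.1936,113.7430) → (43.0690,100.0634) → (32.6009,91.1857) → (18.9213,92.3103) → (10.0436,102.7784) (closed)

[3] `<polygon>` closed polygon, #ff0000→cut S893 F1070: (152.9506,79.8231) → (182.4661,136.4624) → (148.3745,18.4719) → (95.7829,68.3258) → (15.1486,113.3704) → (152.9506,79.8231) (closed)

[4] `<path>` cubic bezier, #000000→score S563 F1767: (68.2375,12.6769) → (72.2759,20.7818) → (73.6928,31.2770) → (73.5276,43.4863) → (72.8199,56.7332) → (72.6090,70.3416) → (73.9346,83.6352) → (77.8361,95.9377) → (85.3529,106.5728)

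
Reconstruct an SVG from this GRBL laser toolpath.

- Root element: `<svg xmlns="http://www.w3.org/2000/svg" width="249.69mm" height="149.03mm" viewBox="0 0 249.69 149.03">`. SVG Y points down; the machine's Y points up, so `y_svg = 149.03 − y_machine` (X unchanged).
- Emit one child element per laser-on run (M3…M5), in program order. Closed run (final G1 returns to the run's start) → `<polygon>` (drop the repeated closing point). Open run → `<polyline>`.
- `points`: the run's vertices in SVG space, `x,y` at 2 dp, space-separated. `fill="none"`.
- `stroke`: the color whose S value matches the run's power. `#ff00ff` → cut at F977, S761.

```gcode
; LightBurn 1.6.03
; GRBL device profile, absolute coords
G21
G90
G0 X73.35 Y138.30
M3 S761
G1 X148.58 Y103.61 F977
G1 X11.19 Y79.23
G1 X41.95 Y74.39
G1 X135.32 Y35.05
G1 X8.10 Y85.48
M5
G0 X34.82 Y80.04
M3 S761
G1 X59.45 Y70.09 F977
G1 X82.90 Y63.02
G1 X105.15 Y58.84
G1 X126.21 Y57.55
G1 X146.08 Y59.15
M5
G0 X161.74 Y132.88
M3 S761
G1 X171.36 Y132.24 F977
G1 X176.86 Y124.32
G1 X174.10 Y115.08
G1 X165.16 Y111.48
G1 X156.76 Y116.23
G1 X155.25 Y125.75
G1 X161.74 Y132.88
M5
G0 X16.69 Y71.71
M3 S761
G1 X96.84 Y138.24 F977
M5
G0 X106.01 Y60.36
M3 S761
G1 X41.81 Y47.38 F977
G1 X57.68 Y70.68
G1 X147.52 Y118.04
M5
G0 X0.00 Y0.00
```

<svg xmlns="http://www.w3.org/2000/svg" width="249.69mm" height="149.03mm" viewBox="0 0 249.69 149.03">
  <polyline points="73.35,10.73 148.58,45.42 11.19,69.80 41.95,74.64 135.32,113.98 8.10,63.55" fill="none" stroke="#ff00ff"/>
  <polyline points="34.82,68.99 59.45,78.94 82.90,86.01 105.15,90.19 126.21,91.48 146.08,89.88" fill="none" stroke="#ff00ff"/>
  <polygon points="161.74,16.15 171.36,16.79 176.86,24.71 174.10,33.95 165.16,37.55 156.76,32.80 155.25,23.28" fill="none" stroke="#ff00ff"/>
  <polyline points="16.69,77.32 96.84,10.79" fill="none" stroke="#ff00ff"/>
  <polyline points="106.01,88.67 41.81,101.65 57.68,78.35 147.52,30.99" fill="none" stroke="#ff00ff"/>
</svg>

Each laser-on run becomes one SVG element. Flip Y back into SVG space with y_svg = 149.03 − y_machine. Every run uses S761, so all elements get stroke `#ff00ff` (cut).

Run 1: The run is open, so emit a `<polyline>` with points (Y-flipped): 73.35,10.73 148.58,45.42 11.19,69.80 41.95,74.64 135.32,113.98 8.10,63.55.

Run 2: The run is open, so emit a `<polyline>` with points (Y-flipped): 34.82,68.99 59.45,78.94 82.90,86.01 105.15,90.19 126.21,91.48 146.08,89.88.

Run 3: The run returns to its start, so emit a `<polygon>` with points (Y-flipped): 161.74,16.15 171.36,16.79 176.86,24.71 174.10,33.95 165.16,37.55 156.76,32.80 155.25,23.28.

Run 4: The run is open, so emit a `<polyline>` with points (Y-flipped): 16.69,77.32 96.84,10.79.

Run 5: The run is open, so emit a `<polyline>` with points (Y-flipped): 106.01,88.67 41.81,101.65 57.68,78.35 147.52,30.99.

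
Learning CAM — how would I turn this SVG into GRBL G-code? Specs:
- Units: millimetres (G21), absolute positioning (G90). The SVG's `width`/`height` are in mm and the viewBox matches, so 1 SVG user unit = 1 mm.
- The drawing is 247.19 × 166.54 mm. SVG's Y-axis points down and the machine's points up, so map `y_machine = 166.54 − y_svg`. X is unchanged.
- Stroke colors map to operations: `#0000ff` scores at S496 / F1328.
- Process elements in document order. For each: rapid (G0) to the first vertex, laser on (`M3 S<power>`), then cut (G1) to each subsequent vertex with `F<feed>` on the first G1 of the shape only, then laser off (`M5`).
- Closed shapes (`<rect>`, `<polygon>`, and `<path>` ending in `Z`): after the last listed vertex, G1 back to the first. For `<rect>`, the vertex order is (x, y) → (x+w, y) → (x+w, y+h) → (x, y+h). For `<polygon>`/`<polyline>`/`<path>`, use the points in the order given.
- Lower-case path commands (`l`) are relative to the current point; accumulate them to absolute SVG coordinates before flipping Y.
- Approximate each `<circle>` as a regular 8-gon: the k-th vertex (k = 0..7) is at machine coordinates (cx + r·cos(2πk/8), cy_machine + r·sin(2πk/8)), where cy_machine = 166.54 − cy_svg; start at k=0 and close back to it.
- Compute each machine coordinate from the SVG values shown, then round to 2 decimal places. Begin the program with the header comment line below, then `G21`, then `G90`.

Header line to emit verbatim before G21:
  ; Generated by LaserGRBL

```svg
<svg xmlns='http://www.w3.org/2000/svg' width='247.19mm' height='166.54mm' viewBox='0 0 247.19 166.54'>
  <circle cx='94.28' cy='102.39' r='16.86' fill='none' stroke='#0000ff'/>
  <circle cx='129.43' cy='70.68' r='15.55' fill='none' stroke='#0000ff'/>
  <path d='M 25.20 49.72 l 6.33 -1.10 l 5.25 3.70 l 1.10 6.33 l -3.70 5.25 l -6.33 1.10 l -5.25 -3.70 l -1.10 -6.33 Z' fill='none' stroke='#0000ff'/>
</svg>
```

; Generated by LaserGRBL
G21
G90
G0 X111.14 Y64.15
M3 S496
G1 X106.20 Y76.07 F1328
G1 X94.28 Y81.01
G1 X82.36 Y76.07
G1 X77.42 Y64.15
G1 X82.36 Y52.23
G1 X94.28 Y47.29
G1 X106.20 Y52.23
G1 X111.14 Y64.15
M5
G0 X144.98 Y95.86
M3 S496
G1 X140.43 Y106.86 F1328
G1 X129.43 Y111.41
G1 X118.43 Y106.86
G1 X113.88 Y95.86
G1 X118.43 Y84.86
G1 X129.43 Y80.31
G1 X140.43 Y84.86
G1 X144.98 Y95.86
M5
G0 X25.20 Y116.82
M3 S496
G1 X31.53 Y117.92 F1328
G1 X36.78 Y114.22
G1 X37.88 Y107.89
G1 X34.18 Y102.64
G1 X27.85 Y101.54
G1 X22.60 Y105.24
G1 X21.50 Y111.57
G1 X25.20 Y116.82
M5

viewBox `0 0 247.19 166.54` with mm width/height → 1 unit = 1 mm. Flip: y_m = 166.54 − y_svg.

**Shape 1** — `<circle>` circle, stroke `#0000ff` → score (S496, F1328). Machine vertices: (111.14,64.15) → (106.20,76.07) → (94.28,81.01) → (82.36,76.07) → (77.42,64.15) → (82.36,52.23) → (94.28,47.29) → (106.20,52.23) → (111.14,64.15). Closed: final G1 returns to the first vertex.

**Shape 2** — `<circle>` circle, stroke `#0000ff` → score (S496, F1328). Machine vertices: (144.98,95.86) → (140.43,106.86) → (129.43,111.41) → (118.43,106.86) → (113.88,95.86) → (118.43,84.86) → (129.43,80.31) → (140.43,84.86) → (144.98,95.86). Closed: final G1 returns to the first vertex.

**Shape 3** — `<path>` regular polygon, stroke `#0000ff` → score (S496, F1328). Machine vertices: (25.20,116.82) → (31.53,117.92) → (36.78,114.22) → (37.88,107.89) → (34.18,102.64) → (27.85,101.54) → (22.60,105.24) → (21.50,111.57) → (25.20,116.82). Closed: final G1 returns to the first vertex.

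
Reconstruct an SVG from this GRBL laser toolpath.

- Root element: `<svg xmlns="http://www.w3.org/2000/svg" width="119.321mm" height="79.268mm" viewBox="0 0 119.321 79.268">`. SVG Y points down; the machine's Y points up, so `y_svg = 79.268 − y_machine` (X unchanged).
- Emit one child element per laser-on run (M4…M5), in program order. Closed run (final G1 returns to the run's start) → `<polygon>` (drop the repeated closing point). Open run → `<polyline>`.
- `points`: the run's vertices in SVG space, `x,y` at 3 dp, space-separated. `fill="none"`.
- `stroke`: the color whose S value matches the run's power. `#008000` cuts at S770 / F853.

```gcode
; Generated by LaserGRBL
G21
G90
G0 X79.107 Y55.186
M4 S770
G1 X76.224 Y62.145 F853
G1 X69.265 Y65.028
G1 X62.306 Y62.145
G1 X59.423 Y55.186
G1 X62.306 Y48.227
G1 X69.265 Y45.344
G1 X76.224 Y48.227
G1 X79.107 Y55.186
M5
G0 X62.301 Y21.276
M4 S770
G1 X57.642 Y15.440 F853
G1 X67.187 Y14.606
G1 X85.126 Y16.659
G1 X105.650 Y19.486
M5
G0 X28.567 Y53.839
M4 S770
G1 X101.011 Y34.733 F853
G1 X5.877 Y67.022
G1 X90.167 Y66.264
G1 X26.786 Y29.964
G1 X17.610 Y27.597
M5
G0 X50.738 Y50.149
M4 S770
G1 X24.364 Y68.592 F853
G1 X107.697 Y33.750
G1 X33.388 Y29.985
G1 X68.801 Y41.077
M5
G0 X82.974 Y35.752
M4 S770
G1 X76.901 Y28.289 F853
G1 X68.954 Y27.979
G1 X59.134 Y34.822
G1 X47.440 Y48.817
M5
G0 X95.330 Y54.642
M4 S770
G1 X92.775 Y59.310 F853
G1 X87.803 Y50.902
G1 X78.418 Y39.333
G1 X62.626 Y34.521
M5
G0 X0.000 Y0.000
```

<svg xmlns="http://www.w3.org/2000/svg" width="119.321mm" height="79.268mm" viewBox="0 0 119.321 79.268">
  <polygon points="79.107,24.082 76.224,17.123 69.265,14.240 62.306,17.123 59.423,24.082 62.306,31.041 69.265,33.924 76.224,31.041" fill="none" stroke="#008000"/>
  <polyline points="62.301,57.992 57.642,63.828 67.187,64.662 85.126,62.609 105.650,59.782" fill="none" stroke="#008000"/>
  <polyline points="28.567,25.429 101.011,44.535 5.877,12.246 90.167,13.004 26.786,49.304 17.610,51.671" fill="none" stroke="#008000"/>
  <polyline points="50.738,29.119 24.364,10.676 107.697,45.518 33.388,49.283 68.801,38.191" fill="none" stroke="#008000"/>
  <polyline points="82.974,43.516 76.901,50.979 68.954,51.289 59.134,44.446 47.440,30.451" fill="none" stroke="#008000"/>
  <polyline points="95.330,24.626 92.775,19.958 87.803,28.366 78.418,39.935 62.626,44.747" fill="none" stroke="#008000"/>
</svg>

Machine Y-up, SVG Y-down with viewBox height 79.268, so y_svg = 79.268 − y_machine; X carries over. Every run uses S770, so all elements get stroke `#008000` (cut).

Run 1: The run returns to its start, so emit a `<polygon>` with points (Y-flipped): 79.107,24.082 76.224,17.123 69.265,14.240 62.306,17.123 59.423,24.082 62.306,31.041 69.265,33.924 76.224,31.041.

Run 2: The run is open, so emit a `<polyline>` with points (Y-flipped): 62.301,57.992 57.642,63.828 67.187,64.662 85.126,62.609 105.650,59.782.

Run 3: The run is open, so emit a `<polyline>` with points (Y-flipped): 28.567,25.429 101.011,44.535 5.877,12.246 90.167,13.004 26.786,49.304 17.610,51.671.

Run 4: The run is open, so emit a `<polyline>` with points (Y-flipped): 50.738,29.119 24.364,10.676 107.697,45.518 33.388,49.283 68.801,38.191.

Run 5: The run is open, so emit a `<polyline>` with points (Y-flipped): 82.974,43.516 76.901,50.979 68.954,51.289 59.134,44.446 47.440,30.451.

Run 6: The run is open, so emit a `<polyline>` with points (Y-flipped): 95.330,24.626 92.775,19.958 87.803,28.366 78.418,39.935 62.626,44.747.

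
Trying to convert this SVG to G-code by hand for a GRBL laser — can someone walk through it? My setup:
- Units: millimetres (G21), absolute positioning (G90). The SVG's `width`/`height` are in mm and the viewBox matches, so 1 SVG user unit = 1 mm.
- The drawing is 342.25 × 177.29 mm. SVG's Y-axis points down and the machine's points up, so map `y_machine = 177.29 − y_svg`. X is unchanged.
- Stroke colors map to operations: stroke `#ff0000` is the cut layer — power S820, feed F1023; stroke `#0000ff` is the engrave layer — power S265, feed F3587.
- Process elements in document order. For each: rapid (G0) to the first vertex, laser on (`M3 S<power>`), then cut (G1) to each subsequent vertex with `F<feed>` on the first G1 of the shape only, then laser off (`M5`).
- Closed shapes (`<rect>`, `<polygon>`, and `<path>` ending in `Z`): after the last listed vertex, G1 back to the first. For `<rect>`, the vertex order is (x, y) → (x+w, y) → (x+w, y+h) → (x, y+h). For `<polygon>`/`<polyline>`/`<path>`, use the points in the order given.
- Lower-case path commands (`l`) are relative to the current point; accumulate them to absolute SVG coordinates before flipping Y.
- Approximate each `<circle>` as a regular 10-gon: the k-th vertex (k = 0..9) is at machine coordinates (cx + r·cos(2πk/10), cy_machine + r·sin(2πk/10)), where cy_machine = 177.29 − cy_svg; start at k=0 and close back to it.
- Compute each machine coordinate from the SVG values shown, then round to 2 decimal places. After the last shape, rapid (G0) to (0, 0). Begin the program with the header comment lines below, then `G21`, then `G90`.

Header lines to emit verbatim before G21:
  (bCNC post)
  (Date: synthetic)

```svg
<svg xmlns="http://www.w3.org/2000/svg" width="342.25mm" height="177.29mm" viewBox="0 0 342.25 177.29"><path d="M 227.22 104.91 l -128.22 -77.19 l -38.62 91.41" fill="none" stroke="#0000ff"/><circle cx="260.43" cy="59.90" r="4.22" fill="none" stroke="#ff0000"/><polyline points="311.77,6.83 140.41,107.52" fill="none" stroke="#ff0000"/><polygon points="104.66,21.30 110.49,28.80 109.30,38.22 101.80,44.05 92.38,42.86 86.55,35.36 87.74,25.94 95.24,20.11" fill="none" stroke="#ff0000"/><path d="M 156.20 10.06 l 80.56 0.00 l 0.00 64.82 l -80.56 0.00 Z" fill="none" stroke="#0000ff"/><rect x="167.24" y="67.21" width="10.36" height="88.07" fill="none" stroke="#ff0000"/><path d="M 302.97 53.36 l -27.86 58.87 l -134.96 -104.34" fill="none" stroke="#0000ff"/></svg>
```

viewBox `0 0 342.25 177.29` with mm width/height → 1 unit = 1 mm. Flip: y_m = 177.29 − y_svg.

**Shape 1** — `<path>` open polyline, stroke `#0000ff` → engrave (S265, F3587). Machine vertices: (227.22,72.38) → (99.00,149.57) → (60.38,58.16). Open path.

**Shape 2** — `<circle>` circle, stroke `#ff0000` → cut (S820, F1023). Machine vertices: (264.65,117.39) → (263.84,119.87) → (261.73,121.40) → (259.13,121.40) → (257.02,119.87) → (256.21,117.39) → (257.02,114.91) → (259.13,113.38) → (261.73,113.38) → (263.84,114.91) → (264.65,117.39). Closed: final G1 returns to the first vertex.

**Shape 3** — `<polyline>` line segment, stroke `#ff0000` → cut (S820, F1023). Machine vertices: (311.77,170.46) → (140.41,69.77). Open path.

**Shape 4** — `<polygon>` regular polygon, stroke `#ff0000` → cut (S820, F1023). Machine vertices: (104.66,155.99) → (110.49,148.49) → (109.30,139.07) → (101.80,133.24) → (92.38,134.43) → (86.55,141.93) → (87.74,151.35) → (95.24,157.18) → (104.66,155.99). Closed: final G1 returns to the first vertex.

**Shape 5** — `<path>` rectangle, stroke `#0000ff` → engrave (S265, F3587). Machine vertices: (156.20,167.23) → (236.76,167.23) → (236.76,102.41) → (156.20,102.41) → (156.20,167.23). Closed: final G1 returns to the first vertex.

**Shape 6** — `<rect>` rectangle, stroke `#ff0000` → cut (S820, F1023). Machine vertices: (167.24,110.08) → (177.60,110.08) → (177.60,22.01) → (167.24,22.01) → (167.24,110.08). Closed: final G1 returns to the first vertex.

**Shape 7** — `<path>` open polyline, stroke `#0000ff` → engrave (S265, F3587). Machine vertices: (302.97,123.93) → (275.11,65.06) → (140.15,169.40). Open path.

(bCNC post)
(Date: synthetic)
G21
G90
G0 X227.22 Y72.38
M3 S265
G1 X99.00 Y149.57 F3587
G1 X60.38 Y58.16
M5
G0 X264.65 Y117.39
M3 S820
G1 X263.84 Y119.87 F1023
G1 X261.73 Y121.40
G1 X259.13 Y121.40
G1 X257.02 Y119.87
G1 X256.21 Y117.39
G1 X257.02 Y114.91
G1 X259.13 Y113.38
G1 X261.73 Y113.38
G1 X263.84 Y114.91
G1 X264.65 Y117.39
M5
G0 X311.77 Y170.46
M3 S820
G1 X140.41 Y69.77 F1023
M5
G0 X104.66 Y155.99
M3 S820
G1 X110.49 Y148.49 F1023
G1 X109.30 Y139.07
G1 X101.80 Y133.24
G1 X92.38 Y134.43
G1 X86.55 Y141.93
G1 X87.74 Y151.35
G1 X95.24 Y157.18
G1 X104.66 Y155.99
M5
G0 X156.20 Y167.23
M3 S265
G1 X236.76 Y167.23 F3587
G1 X236.76 Y102.41
G1 X156.20 Y102.41
G1 X156.20 Y167.23
M5
G0 X167.24 Y110.08
M3 S820
G1 X177.60 Y110.08 F1023
G1 X177.60 Y22.01
G1 X167.24 Y22.01
G1 X167.24 Y110.08
M5
G0 X302.97 Y123.93
M3 S265
G1 X275.11 Y65.06 F3587
G1 X140.15 Y169.40
M5
G0 X0.00 Y0.00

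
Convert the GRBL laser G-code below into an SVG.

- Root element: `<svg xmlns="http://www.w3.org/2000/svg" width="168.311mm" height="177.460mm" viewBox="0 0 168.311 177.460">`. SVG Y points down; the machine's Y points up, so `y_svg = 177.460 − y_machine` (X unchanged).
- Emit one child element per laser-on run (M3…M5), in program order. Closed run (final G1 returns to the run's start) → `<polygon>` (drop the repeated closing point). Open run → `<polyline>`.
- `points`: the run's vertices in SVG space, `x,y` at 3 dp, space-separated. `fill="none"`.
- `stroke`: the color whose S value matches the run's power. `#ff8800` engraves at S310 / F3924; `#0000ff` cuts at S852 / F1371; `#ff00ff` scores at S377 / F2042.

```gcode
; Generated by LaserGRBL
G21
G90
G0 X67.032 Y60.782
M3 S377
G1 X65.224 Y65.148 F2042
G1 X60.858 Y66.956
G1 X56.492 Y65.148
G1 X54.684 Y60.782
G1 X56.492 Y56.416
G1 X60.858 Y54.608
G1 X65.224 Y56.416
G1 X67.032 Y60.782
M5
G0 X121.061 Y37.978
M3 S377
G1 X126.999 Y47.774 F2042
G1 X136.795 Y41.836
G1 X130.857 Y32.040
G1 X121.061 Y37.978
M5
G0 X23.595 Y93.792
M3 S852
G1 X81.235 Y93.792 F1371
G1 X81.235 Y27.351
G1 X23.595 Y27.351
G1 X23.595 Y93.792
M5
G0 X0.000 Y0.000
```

<svg xmlns="http://www.w3.org/2000/svg" width="168.311mm" height="177.460mm" viewBox="0 0 168.311 177.460">
  <polygon points="67.032,116.678 65.224,112.312 60.858,110.504 56.492,112.312 54.684,116.678 56.492,121.044 60.858,122.852 65.224,121.044" fill="none" stroke="#ff00ff"/>
  <polygon points="121.061,139.482 126.999,129.686 136.795,135.624 130.857,145.420" fill="none" stroke="#ff00ff"/>
  <polygon points="23.595,83.668 81.235,83.668 81.235,150.109 23.595,150.109" fill="none" stroke="#0000ff"/>
</svg>

Each laser-on run becomes one SVG element. Flip Y back into SVG space with y_svg = 177.460 − y_machine.

Run 1: S377 ⇒ score layer `#ff00ff`. The run returns to its start, so emit a `<polygon>` with points (Y-flipped): 67.032,116.678 65.224,112.312 60.858,110.504 56.492,112.312 54.684,116.678 56.492,121.044 60.858,122.852 65.224,121.044.

Run 2: power S377 maps to stroke `#ff00ff` (score). The run returns to its start, so emit a `<polygon>` with points (Y-flipped): 121.061,139.482 126.999,129.686 136.795,135.624 130.857,145.420.

Run 3: the run's S852 means `#0000ff` (cut). The run returns to its start, so emit a `<polygon>` with points (Y-flipped): 23.595,83.668 81.235,83.668 81.235,150.109 23.595,150.109.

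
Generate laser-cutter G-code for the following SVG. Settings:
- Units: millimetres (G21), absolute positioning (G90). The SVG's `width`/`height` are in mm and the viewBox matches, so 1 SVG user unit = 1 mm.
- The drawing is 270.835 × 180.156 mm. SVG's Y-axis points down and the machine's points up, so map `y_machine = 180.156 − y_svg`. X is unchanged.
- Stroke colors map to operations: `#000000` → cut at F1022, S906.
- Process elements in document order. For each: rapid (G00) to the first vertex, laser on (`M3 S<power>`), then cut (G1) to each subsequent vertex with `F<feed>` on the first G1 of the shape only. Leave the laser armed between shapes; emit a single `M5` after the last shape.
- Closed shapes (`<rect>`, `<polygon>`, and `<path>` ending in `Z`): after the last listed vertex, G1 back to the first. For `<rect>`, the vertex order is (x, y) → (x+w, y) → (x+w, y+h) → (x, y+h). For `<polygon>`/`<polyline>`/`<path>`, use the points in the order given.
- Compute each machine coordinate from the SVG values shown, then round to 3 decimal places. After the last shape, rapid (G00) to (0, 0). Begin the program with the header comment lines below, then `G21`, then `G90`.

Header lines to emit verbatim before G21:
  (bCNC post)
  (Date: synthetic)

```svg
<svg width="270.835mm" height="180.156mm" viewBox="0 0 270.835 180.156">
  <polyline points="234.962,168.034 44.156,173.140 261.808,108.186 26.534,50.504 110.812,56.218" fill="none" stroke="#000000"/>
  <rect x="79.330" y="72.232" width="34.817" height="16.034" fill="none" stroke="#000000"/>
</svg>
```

1 u = 1 mm; y_m = 180.156 − y.

[1] `<polyline>` open polyline, #000000→cut S906 F1022: (234.962,12.122) → (44.156,7.016) → (261.808,71.970) → (26.534,129.652) → (110.812,123.938)

[2] `<rect>` rectangle, #000000→cut S906 F1022: (79.330,107.924) → (114.147,107.924) → (114.147,91.890) → (79.330,91.890) → (79.330,107.924) (closed)

(bCNC post)
(Date: synthetic)
G21
G90
G00 X234.962 Y12.122
M3 S906
G1 X44.156 Y7.016 F1022
G1 X261.808 Y71.970
G1 X26.534 Y129.652
G1 X110.812 Y123.938
G00 X79.330 Y107.924
M3 S906
G1 X114.147 Y107.924 F1022
G1 X114.147 Y91.890
G1 X79.330 Y91.890
G1 X79.330 Y107.924
M5
G00 X0.000 Y0.000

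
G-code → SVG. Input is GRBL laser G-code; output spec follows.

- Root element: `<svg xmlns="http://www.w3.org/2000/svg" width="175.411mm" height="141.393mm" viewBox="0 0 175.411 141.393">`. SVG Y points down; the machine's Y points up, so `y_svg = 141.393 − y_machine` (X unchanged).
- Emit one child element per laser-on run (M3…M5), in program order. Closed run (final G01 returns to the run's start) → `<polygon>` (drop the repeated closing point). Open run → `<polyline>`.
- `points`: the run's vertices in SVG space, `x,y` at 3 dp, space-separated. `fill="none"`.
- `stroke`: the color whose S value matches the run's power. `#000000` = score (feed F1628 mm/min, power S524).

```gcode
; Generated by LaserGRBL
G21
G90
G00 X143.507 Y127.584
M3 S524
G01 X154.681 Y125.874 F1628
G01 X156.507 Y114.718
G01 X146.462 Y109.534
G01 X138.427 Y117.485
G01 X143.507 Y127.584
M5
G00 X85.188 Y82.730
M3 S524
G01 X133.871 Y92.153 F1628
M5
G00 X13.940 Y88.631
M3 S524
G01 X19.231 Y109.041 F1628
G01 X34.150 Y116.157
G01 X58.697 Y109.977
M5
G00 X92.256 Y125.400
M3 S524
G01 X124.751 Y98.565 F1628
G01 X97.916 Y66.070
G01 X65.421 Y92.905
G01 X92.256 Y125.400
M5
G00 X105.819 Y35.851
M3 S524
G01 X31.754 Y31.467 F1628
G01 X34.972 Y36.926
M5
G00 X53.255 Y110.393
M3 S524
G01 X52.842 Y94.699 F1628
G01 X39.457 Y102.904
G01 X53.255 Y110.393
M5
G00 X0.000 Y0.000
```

<svg xmlns="http://www.w3.org/2000/svg" width="175.411mm" height="141.393mm" viewBox="0 0 175.411 141.393">
  <polygon points="143.507,13.809 154.681,15.519 156.507,26.675 146.462,31.859 138.427,23.908" fill="none" stroke="#000000"/>
  <polyline points="85.188,58.663 133.871,49.240" fill="none" stroke="#000000"/>
  <polyline points="13.940,52.762 19.231,32.352 34.150,25.236 58.697,31.416" fill="none" stroke="#000000"/>
  <polygon points="92.256,15.993 124.751,42.828 97.916,75.323 65.421,48.488" fill="none" stroke="#000000"/>
  <polyline points="105.819,105.542 31.754,109.926 34.972,104.467" fill="none" stroke="#000000"/>
  <polygon points="53.255,31.000 52.842,46.694 39.457,38.489" fill="none" stroke="#000000"/>
</svg>

Each laser-on run becomes one SVG element. Flip Y back into SVG space with y_svg = 141.393 − y_machine. Every run uses S524, so all elements get stroke `#000000` (score).

Run 1: The run returns to its start, so emit a `<polygon>` with points (Y-flipped): 143.507,13.809 154.681,15.519 156.507,26.675 146.462,31.859 138.427,23.908.

Run 2: The run is open, so emit a `<polyline>` with points (Y-flipped): 85.188,58.663 133.871,49.240.

Run 3: The run is open, so emit a `<polyline>` with points (Y-flipped): 13.940,52.762 19.231,32.352 34.150,25.236 58.697,31.416.

Run 4: The run returns to its start, so emit a `<polygon>` with points (Y-flipped): 92.256,15.993 124.751,42.828 97.916,75.323 65.421,48.488.

Run 5: The run is open, so emit a `<polyline>` with points (Y-flipped): 105.819,105.542 31.754,109.926 34.972,104.467.

Run 6: The run returns to its start, so emit a `<polygon>` with points (Y-flipped): 53.255,31.000 52.842,46.694 39.457,38.489.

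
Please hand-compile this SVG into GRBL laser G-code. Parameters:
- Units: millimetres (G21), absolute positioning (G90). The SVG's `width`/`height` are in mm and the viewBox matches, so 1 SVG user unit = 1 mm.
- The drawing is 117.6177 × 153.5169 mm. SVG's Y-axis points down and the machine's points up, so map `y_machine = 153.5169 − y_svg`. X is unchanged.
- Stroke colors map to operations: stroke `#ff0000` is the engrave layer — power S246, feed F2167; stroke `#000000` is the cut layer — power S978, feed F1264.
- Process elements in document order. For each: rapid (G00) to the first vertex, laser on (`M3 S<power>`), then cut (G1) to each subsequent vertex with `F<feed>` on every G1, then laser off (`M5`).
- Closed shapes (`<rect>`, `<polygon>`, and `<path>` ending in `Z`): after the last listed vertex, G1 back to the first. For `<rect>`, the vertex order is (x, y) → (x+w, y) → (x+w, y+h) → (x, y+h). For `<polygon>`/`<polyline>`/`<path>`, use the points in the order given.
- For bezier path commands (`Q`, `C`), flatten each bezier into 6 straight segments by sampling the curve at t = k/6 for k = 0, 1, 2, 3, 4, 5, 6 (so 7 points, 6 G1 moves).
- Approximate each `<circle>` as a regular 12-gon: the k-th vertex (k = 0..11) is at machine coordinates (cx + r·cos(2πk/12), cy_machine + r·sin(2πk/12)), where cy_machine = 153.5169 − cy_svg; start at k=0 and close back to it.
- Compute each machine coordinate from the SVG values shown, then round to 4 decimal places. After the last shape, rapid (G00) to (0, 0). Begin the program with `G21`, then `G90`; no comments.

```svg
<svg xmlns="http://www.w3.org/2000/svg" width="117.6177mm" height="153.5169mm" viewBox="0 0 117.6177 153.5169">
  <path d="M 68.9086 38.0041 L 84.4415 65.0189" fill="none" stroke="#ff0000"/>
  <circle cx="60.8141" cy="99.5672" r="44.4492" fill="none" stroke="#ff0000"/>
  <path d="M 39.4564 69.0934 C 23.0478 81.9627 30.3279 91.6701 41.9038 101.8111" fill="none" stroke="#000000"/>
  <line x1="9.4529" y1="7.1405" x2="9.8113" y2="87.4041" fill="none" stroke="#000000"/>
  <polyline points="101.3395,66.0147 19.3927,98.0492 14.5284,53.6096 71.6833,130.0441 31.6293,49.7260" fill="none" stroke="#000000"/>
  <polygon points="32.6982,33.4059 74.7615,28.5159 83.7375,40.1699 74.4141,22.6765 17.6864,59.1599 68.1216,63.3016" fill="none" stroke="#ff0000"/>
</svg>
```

G21
G90
G00 X68.9086 Y115.5128
M3 S246
G1 X84.4415 Y88.4980 F2167
M5
G00 X105.2633 Y53.9497
M3 S246
G1 X99.3082 Y76.1743 F2167
G1 X83.0387 Y92.4438 F2167
G1 X60.8141 Y98.3989 F2167
G1 X38.5895 Y92.4438 F2167
G1 X22.3200 Y76.1743 F2167
G1 X16.3649 Y53.9497 F2167
G1 X22.3200 Y31.7251 F2167
G1 X38.5895 Y15.4556 F2167
G1 X60.8141 Y9.5005 F2167
G1 X83.0387 Y15.4556 F2167
G1 X99.3082 Y31.7251 F2167
G1 X105.2633 Y53.9497 F2167
M5
G00 X39.4564 Y84.4235
M3 S978
G1 X33.1364 Y78.2357 F1264
G1 X30.2258 Y72.4750 F1264
G1 X30.1859 Y67.0415 F1264
G1 X32.4781 Y61.8354 F1264
G1 X36.5636 Y56.7568 F1264
G1 X41.9038 Y51.7058 F1264
M5
G00 X9.4529 Y146.3764
M3 S978
G1 X9.8113 Y66.1128 F1264
M5
G00 X101.3395 Y87.5022
M3 S978
G1 X19.3927 Y55.4677 F1264
G1 X14.5284 Y99.9073 F1264
G1 X71.6833 Y23.4728 F1264
G1 X31.6293 Y103.7909 F1264
M5
G00 X32.6982 Y120.1110
M3 S246
G1 X74.7615 Y125.0010 F2167
G1 X83.7375 Y113.3470 F2167
G1 X74.4141 Y130.8404 F2167
G1 X17.6864 Y94.3570 F2167
G1 X68.1216 Y90.2153 F2167
G1 X32.6982 Y120.1110 F2167
M5
G00 X0.0000 Y0.0000

viewBox `0 0 117.6177 153.5169` with mm width/height → 1 unit = 1 mm. Flip: y_m = 153.5169 − y_svg.

**Shape 1** — `<path>` line segment, stroke `#ff0000` → engrave (S246, F2167). Machine vertices: (68.9086,115.5128) → (84.4415,88.4980). Open path.

**Shape 2** — `<circle>` circle, stroke `#ff0000` → engrave (S246, F2167). Machine vertices: (105.2633,53.9497) → (99.3082,76.1743) → (83.0387,92.4438) → (60.8141,98.3989) → (38.5895,92.4438) → (22.3200,76.1743) → (16.3649,53.9497) → (22.3200,31.7251) → (38.5895,15.4556) → (60.8141,9.5005) → (83.0387,15.4556) → (99.3082,31.7251) → (105.2633,53.9497). Closed: final G1 returns to the first vertex.

**Shape 3** — `<path>` cubic bezier, stroke `#000000` → cut (S978, F1264). Control points (SVG): P0=(39.4564,69.0934), P1=(23.0478,81.9627), P2=(30.3279,91.6701), P3=(41.9038,101.8111); sampled at t=k/6. Machine vertices: (39.4564,84.4235) → (33.1364,78.2357) → (30.2258,72.4750) → (30.1859,67.0415) → (32.4781,61.8354) → (36.5636,56.7568) → (41.9038,51.7058). Open path.

**Shape 4** — `<line>` line segment, stroke `#000000` → cut (S978, F1264). Machine vertices: (9.4529,146.3764) → (9.8113,66.1128). Open path.

**Shape 5** — `<polyline>` open polyline, stroke `#000000` → cut (S978, F1264). Machine vertices: (101.3395,87.5022) → (19.3927,55.4677) → (14.5284,99.9073) → (71.6833,23.4728) → (31.6293,103.7909). Open path.

**Shape 6** — `<polygon>` closed polygon, stroke `#ff0000` → engrave (S246, F2167). Machine vertices: (32.6982,120.1110) → (74.7615,125.0010) → (83.7375,113.3470) → (74.4141,130.8404) → (17.6864,94.3570) → (68.1216,90.2153) → (32.6982,120.1110). Closed: final G1 returns to the first vertex.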